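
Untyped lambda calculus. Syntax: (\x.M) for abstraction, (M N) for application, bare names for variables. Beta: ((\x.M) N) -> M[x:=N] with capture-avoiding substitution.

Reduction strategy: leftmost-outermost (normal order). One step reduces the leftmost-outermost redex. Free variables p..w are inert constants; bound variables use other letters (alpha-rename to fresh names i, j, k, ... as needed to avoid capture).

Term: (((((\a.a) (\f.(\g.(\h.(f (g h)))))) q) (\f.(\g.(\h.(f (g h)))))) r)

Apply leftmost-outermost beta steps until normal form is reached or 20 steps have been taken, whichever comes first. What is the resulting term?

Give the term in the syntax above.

Answer: (q (\g.(\h.(r (g h)))))

Derivation:
Step 0: (((((\a.a) (\f.(\g.(\h.(f (g h)))))) q) (\f.(\g.(\h.(f (g h)))))) r)
Step 1: ((((\f.(\g.(\h.(f (g h))))) q) (\f.(\g.(\h.(f (g h)))))) r)
Step 2: (((\g.(\h.(q (g h)))) (\f.(\g.(\h.(f (g h)))))) r)
Step 3: ((\h.(q ((\f.(\g.(\h.(f (g h))))) h))) r)
Step 4: (q ((\f.(\g.(\h.(f (g h))))) r))
Step 5: (q (\g.(\h.(r (g h)))))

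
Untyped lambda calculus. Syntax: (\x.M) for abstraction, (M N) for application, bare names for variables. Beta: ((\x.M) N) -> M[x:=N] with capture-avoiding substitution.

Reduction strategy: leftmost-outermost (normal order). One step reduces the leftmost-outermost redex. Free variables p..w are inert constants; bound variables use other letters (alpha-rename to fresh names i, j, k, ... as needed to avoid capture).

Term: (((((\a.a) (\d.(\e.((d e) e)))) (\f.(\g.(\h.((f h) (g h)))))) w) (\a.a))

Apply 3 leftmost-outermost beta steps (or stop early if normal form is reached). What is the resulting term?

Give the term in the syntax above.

Step 0: (((((\a.a) (\d.(\e.((d e) e)))) (\f.(\g.(\h.((f h) (g h)))))) w) (\a.a))
Step 1: ((((\d.(\e.((d e) e))) (\f.(\g.(\h.((f h) (g h)))))) w) (\a.a))
Step 2: (((\e.(((\f.(\g.(\h.((f h) (g h))))) e) e)) w) (\a.a))
Step 3: ((((\f.(\g.(\h.((f h) (g h))))) w) w) (\a.a))

Answer: ((((\f.(\g.(\h.((f h) (g h))))) w) w) (\a.a))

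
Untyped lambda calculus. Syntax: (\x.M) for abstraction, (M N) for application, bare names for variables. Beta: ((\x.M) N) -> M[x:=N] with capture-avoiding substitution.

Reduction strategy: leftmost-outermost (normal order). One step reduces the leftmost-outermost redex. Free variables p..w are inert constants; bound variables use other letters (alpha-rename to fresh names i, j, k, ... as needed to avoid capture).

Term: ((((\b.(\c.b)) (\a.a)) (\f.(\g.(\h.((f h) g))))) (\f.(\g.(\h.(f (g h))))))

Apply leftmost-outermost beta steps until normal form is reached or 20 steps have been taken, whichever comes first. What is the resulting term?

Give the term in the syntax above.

Step 0: ((((\b.(\c.b)) (\a.a)) (\f.(\g.(\h.((f h) g))))) (\f.(\g.(\h.(f (g h))))))
Step 1: (((\c.(\a.a)) (\f.(\g.(\h.((f h) g))))) (\f.(\g.(\h.(f (g h))))))
Step 2: ((\a.a) (\f.(\g.(\h.(f (g h))))))
Step 3: (\f.(\g.(\h.(f (g h)))))

Answer: (\f.(\g.(\h.(f (g h)))))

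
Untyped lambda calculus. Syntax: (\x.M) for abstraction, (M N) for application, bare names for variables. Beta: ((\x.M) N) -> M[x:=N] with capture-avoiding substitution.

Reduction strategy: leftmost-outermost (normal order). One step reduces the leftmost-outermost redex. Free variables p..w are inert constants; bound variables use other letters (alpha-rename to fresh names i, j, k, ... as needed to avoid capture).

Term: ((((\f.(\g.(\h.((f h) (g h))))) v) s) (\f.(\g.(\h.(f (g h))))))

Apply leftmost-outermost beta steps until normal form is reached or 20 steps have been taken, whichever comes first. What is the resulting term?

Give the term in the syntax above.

Step 0: ((((\f.(\g.(\h.((f h) (g h))))) v) s) (\f.(\g.(\h.(f (g h))))))
Step 1: (((\g.(\h.((v h) (g h)))) s) (\f.(\g.(\h.(f (g h))))))
Step 2: ((\h.((v h) (s h))) (\f.(\g.(\h.(f (g h))))))
Step 3: ((v (\f.(\g.(\h.(f (g h)))))) (s (\f.(\g.(\h.(f (g h)))))))

Answer: ((v (\f.(\g.(\h.(f (g h)))))) (s (\f.(\g.(\h.(f (g h)))))))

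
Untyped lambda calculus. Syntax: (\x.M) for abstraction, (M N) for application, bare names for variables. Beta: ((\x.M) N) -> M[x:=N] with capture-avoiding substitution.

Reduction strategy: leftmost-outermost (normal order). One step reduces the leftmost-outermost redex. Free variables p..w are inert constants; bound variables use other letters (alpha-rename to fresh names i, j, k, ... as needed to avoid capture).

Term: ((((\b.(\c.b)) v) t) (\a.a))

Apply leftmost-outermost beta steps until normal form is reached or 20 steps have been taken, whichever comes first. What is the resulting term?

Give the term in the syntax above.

Answer: (v (\a.a))

Derivation:
Step 0: ((((\b.(\c.b)) v) t) (\a.a))
Step 1: (((\c.v) t) (\a.a))
Step 2: (v (\a.a))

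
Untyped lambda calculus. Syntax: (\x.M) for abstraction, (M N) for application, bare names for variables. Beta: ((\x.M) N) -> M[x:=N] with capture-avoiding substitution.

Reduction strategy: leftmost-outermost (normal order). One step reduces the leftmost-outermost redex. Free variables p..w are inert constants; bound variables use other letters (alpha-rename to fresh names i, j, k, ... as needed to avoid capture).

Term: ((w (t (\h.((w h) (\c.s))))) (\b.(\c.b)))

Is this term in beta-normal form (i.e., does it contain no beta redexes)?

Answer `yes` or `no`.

Answer: yes

Derivation:
Term: ((w (t (\h.((w h) (\c.s))))) (\b.(\c.b)))
No beta redexes found.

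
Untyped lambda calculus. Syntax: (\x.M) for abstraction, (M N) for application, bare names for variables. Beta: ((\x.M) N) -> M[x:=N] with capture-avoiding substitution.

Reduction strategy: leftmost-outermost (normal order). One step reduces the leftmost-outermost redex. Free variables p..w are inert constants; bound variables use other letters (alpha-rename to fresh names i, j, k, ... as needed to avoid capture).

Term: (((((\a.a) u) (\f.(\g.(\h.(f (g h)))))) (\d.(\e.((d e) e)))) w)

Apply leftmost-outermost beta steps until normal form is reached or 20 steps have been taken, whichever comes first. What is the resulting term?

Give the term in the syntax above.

Step 0: (((((\a.a) u) (\f.(\g.(\h.(f (g h)))))) (\d.(\e.((d e) e)))) w)
Step 1: (((u (\f.(\g.(\h.(f (g h)))))) (\d.(\e.((d e) e)))) w)

Answer: (((u (\f.(\g.(\h.(f (g h)))))) (\d.(\e.((d e) e)))) w)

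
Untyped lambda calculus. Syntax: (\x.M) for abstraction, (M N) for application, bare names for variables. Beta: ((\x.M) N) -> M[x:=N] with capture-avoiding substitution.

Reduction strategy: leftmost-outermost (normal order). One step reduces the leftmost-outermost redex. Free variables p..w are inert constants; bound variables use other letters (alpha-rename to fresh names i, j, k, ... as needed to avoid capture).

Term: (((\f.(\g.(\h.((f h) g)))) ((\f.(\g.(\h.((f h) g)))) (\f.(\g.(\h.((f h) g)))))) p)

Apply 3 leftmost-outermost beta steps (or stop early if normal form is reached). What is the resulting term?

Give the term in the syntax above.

Answer: (\h.(((\g.(\h.(((\f.(\g.(\h.((f h) g)))) h) g))) h) p))

Derivation:
Step 0: (((\f.(\g.(\h.((f h) g)))) ((\f.(\g.(\h.((f h) g)))) (\f.(\g.(\h.((f h) g)))))) p)
Step 1: ((\g.(\h.((((\f.(\g.(\h.((f h) g)))) (\f.(\g.(\h.((f h) g))))) h) g))) p)
Step 2: (\h.((((\f.(\g.(\h.((f h) g)))) (\f.(\g.(\h.((f h) g))))) h) p))
Step 3: (\h.(((\g.(\h.(((\f.(\g.(\h.((f h) g)))) h) g))) h) p))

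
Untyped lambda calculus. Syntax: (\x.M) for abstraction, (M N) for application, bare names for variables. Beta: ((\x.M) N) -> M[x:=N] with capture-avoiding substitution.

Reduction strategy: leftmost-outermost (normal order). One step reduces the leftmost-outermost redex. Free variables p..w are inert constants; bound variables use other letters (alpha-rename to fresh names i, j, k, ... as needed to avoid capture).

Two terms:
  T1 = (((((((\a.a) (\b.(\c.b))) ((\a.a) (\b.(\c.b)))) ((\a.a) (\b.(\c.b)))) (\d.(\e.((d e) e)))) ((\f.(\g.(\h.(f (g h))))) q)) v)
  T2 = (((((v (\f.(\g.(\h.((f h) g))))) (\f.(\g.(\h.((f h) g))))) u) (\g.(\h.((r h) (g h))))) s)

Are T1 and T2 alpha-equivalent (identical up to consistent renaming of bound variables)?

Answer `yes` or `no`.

Term 1: (((((((\a.a) (\b.(\c.b))) ((\a.a) (\b.(\c.b)))) ((\a.a) (\b.(\c.b)))) (\d.(\e.((d e) e)))) ((\f.(\g.(\h.(f (g h))))) q)) v)
Term 2: (((((v (\f.(\g.(\h.((f h) g))))) (\f.(\g.(\h.((f h) g))))) u) (\g.(\h.((r h) (g h))))) s)
Alpha-equivalence: compare structure up to binder renaming.
Result: False

Answer: no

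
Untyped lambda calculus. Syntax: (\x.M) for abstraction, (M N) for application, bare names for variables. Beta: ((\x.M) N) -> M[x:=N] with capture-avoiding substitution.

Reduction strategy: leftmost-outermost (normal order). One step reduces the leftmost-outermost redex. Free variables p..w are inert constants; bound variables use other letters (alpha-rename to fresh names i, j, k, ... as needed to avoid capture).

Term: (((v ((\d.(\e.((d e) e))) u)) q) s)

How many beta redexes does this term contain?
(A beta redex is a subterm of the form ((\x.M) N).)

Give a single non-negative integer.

Term: (((v ((\d.(\e.((d e) e))) u)) q) s)
  Redex: ((\d.(\e.((d e) e))) u)
Total redexes: 1

Answer: 1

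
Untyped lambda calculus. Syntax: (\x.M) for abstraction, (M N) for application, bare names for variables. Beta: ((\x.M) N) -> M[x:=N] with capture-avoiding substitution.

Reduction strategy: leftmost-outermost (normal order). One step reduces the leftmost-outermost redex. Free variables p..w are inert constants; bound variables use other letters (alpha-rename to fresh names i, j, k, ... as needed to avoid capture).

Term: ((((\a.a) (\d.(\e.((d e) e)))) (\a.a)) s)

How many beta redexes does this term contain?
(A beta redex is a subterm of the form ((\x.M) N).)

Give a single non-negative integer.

Term: ((((\a.a) (\d.(\e.((d e) e)))) (\a.a)) s)
  Redex: ((\a.a) (\d.(\e.((d e) e))))
Total redexes: 1

Answer: 1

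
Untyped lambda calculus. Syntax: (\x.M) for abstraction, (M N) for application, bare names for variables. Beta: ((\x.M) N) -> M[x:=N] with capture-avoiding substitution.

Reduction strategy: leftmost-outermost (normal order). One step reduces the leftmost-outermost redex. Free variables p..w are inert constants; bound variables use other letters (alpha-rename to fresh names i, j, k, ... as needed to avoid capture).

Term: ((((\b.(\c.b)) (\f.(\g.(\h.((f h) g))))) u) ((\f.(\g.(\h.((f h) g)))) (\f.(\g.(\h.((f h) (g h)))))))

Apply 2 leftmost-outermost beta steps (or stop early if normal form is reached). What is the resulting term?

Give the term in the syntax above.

Step 0: ((((\b.(\c.b)) (\f.(\g.(\h.((f h) g))))) u) ((\f.(\g.(\h.((f h) g)))) (\f.(\g.(\h.((f h) (g h)))))))
Step 1: (((\c.(\f.(\g.(\h.((f h) g))))) u) ((\f.(\g.(\h.((f h) g)))) (\f.(\g.(\h.((f h) (g h)))))))
Step 2: ((\f.(\g.(\h.((f h) g)))) ((\f.(\g.(\h.((f h) g)))) (\f.(\g.(\h.((f h) (g h)))))))

Answer: ((\f.(\g.(\h.((f h) g)))) ((\f.(\g.(\h.((f h) g)))) (\f.(\g.(\h.((f h) (g h)))))))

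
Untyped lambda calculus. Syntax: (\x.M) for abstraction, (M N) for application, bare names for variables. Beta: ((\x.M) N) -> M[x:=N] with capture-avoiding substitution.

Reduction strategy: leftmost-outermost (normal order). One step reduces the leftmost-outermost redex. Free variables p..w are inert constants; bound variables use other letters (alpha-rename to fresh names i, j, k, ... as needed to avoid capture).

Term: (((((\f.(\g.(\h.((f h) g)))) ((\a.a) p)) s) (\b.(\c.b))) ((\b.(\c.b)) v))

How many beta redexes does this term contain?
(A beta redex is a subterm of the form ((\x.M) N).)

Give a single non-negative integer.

Answer: 3

Derivation:
Term: (((((\f.(\g.(\h.((f h) g)))) ((\a.a) p)) s) (\b.(\c.b))) ((\b.(\c.b)) v))
  Redex: ((\f.(\g.(\h.((f h) g)))) ((\a.a) p))
  Redex: ((\a.a) p)
  Redex: ((\b.(\c.b)) v)
Total redexes: 3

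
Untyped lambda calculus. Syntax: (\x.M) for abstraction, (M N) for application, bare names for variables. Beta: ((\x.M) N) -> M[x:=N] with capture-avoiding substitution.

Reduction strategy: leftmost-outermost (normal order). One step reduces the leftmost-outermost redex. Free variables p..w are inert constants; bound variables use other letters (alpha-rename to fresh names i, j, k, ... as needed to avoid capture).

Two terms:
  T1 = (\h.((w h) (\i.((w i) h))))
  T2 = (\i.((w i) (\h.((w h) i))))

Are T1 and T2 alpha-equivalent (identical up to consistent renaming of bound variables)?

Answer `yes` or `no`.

Answer: yes

Derivation:
Term 1: (\h.((w h) (\i.((w i) h))))
Term 2: (\i.((w i) (\h.((w h) i))))
Alpha-equivalence: compare structure up to binder renaming.
Result: True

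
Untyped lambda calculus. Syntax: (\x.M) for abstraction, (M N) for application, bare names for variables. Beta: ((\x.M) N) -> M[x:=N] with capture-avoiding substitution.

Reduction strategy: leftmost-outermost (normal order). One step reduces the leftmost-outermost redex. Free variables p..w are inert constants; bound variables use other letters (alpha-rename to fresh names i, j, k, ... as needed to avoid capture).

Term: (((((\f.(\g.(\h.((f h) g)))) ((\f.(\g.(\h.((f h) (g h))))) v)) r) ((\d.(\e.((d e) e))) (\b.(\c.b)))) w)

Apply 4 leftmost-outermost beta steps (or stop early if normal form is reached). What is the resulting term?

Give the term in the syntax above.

Step 0: (((((\f.(\g.(\h.((f h) g)))) ((\f.(\g.(\h.((f h) (g h))))) v)) r) ((\d.(\e.((d e) e))) (\b.(\c.b)))) w)
Step 1: ((((\g.(\h.((((\f.(\g.(\h.((f h) (g h))))) v) h) g))) r) ((\d.(\e.((d e) e))) (\b.(\c.b)))) w)
Step 2: (((\h.((((\f.(\g.(\h.((f h) (g h))))) v) h) r)) ((\d.(\e.((d e) e))) (\b.(\c.b)))) w)
Step 3: (((((\f.(\g.(\h.((f h) (g h))))) v) ((\d.(\e.((d e) e))) (\b.(\c.b)))) r) w)
Step 4: ((((\g.(\h.((v h) (g h)))) ((\d.(\e.((d e) e))) (\b.(\c.b)))) r) w)

Answer: ((((\g.(\h.((v h) (g h)))) ((\d.(\e.((d e) e))) (\b.(\c.b)))) r) w)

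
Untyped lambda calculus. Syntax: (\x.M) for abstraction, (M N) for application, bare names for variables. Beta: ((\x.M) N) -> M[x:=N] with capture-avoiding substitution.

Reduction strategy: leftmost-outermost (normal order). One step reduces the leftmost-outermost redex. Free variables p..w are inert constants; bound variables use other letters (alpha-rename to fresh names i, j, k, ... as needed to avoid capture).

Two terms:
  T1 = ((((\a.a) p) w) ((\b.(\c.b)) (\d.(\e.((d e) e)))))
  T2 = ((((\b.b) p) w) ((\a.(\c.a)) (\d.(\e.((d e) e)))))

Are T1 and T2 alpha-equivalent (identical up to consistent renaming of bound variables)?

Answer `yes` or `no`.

Term 1: ((((\a.a) p) w) ((\b.(\c.b)) (\d.(\e.((d e) e)))))
Term 2: ((((\b.b) p) w) ((\a.(\c.a)) (\d.(\e.((d e) e)))))
Alpha-equivalence: compare structure up to binder renaming.
Result: True

Answer: yes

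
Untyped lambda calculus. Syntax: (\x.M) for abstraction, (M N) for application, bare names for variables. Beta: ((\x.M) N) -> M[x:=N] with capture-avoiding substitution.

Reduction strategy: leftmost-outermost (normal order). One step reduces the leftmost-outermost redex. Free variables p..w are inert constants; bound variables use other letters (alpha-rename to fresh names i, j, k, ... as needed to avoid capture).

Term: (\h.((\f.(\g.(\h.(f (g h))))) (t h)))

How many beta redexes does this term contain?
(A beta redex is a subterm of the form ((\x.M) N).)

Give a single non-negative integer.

Term: (\h.((\f.(\g.(\h.(f (g h))))) (t h)))
  Redex: ((\f.(\g.(\h.(f (g h))))) (t h))
Total redexes: 1

Answer: 1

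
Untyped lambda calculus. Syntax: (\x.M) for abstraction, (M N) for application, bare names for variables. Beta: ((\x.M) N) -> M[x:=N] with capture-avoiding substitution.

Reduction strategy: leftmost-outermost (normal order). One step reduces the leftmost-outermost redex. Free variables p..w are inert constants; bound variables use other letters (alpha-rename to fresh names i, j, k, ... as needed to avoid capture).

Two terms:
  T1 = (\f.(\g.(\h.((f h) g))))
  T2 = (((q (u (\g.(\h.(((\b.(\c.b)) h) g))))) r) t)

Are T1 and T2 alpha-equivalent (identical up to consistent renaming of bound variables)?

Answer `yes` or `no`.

Answer: no

Derivation:
Term 1: (\f.(\g.(\h.((f h) g))))
Term 2: (((q (u (\g.(\h.(((\b.(\c.b)) h) g))))) r) t)
Alpha-equivalence: compare structure up to binder renaming.
Result: False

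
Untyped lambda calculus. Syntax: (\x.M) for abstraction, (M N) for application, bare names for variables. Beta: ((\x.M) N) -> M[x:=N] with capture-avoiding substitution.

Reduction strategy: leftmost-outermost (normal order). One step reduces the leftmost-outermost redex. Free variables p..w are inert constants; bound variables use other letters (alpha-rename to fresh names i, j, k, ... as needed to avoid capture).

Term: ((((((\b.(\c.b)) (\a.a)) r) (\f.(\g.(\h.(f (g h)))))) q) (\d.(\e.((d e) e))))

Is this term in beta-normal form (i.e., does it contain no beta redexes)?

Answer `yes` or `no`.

Term: ((((((\b.(\c.b)) (\a.a)) r) (\f.(\g.(\h.(f (g h)))))) q) (\d.(\e.((d e) e))))
Found 1 beta redex(es).

Answer: no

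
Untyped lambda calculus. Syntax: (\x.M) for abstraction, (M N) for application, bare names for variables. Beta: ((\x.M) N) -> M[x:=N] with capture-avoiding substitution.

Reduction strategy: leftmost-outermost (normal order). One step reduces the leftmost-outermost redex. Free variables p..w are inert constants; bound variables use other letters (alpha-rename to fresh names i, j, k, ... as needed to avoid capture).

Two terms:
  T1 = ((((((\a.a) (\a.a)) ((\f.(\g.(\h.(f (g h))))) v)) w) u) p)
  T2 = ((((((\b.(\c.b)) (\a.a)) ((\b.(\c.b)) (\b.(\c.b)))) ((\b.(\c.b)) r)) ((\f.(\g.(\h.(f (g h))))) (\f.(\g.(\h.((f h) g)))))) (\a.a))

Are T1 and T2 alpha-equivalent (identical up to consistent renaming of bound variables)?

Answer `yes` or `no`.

Term 1: ((((((\a.a) (\a.a)) ((\f.(\g.(\h.(f (g h))))) v)) w) u) p)
Term 2: ((((((\b.(\c.b)) (\a.a)) ((\b.(\c.b)) (\b.(\c.b)))) ((\b.(\c.b)) r)) ((\f.(\g.(\h.(f (g h))))) (\f.(\g.(\h.((f h) g)))))) (\a.a))
Alpha-equivalence: compare structure up to binder renaming.
Result: False

Answer: no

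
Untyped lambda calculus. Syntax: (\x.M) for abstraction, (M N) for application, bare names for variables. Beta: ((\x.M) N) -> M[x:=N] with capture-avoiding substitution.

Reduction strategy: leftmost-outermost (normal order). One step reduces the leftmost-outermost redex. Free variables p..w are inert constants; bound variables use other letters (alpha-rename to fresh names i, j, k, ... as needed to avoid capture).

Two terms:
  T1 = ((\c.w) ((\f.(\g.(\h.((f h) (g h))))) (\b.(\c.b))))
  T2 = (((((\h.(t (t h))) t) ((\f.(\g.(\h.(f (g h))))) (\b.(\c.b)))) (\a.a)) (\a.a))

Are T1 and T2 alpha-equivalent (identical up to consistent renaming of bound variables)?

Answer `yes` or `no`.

Term 1: ((\c.w) ((\f.(\g.(\h.((f h) (g h))))) (\b.(\c.b))))
Term 2: (((((\h.(t (t h))) t) ((\f.(\g.(\h.(f (g h))))) (\b.(\c.b)))) (\a.a)) (\a.a))
Alpha-equivalence: compare structure up to binder renaming.
Result: False

Answer: no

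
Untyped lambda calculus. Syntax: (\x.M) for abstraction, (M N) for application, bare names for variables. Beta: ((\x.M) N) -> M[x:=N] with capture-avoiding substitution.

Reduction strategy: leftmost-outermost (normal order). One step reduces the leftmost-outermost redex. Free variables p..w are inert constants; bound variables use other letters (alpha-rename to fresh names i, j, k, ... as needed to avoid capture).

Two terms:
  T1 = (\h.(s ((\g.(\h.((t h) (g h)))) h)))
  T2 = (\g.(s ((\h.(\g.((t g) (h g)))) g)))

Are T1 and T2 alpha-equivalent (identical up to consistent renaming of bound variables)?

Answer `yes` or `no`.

Answer: yes

Derivation:
Term 1: (\h.(s ((\g.(\h.((t h) (g h)))) h)))
Term 2: (\g.(s ((\h.(\g.((t g) (h g)))) g)))
Alpha-equivalence: compare structure up to binder renaming.
Result: True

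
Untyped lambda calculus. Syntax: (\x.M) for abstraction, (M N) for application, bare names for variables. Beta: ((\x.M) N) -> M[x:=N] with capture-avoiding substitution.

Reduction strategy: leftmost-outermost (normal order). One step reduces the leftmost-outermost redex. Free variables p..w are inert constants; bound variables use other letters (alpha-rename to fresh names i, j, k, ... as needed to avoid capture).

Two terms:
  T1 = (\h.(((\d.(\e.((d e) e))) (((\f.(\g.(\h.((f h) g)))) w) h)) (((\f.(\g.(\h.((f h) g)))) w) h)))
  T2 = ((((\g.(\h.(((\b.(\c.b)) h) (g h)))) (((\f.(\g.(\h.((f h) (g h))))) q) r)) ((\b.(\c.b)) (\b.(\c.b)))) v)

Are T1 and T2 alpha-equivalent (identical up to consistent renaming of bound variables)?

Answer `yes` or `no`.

Term 1: (\h.(((\d.(\e.((d e) e))) (((\f.(\g.(\h.((f h) g)))) w) h)) (((\f.(\g.(\h.((f h) g)))) w) h)))
Term 2: ((((\g.(\h.(((\b.(\c.b)) h) (g h)))) (((\f.(\g.(\h.((f h) (g h))))) q) r)) ((\b.(\c.b)) (\b.(\c.b)))) v)
Alpha-equivalence: compare structure up to binder renaming.
Result: False

Answer: no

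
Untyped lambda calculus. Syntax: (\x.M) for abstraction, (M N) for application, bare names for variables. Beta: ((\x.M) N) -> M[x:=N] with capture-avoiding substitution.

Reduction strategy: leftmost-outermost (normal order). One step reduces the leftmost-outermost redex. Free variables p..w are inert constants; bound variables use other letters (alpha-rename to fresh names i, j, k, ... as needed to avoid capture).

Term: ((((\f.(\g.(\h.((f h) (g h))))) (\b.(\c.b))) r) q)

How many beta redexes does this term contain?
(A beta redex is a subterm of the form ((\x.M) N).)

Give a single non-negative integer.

Term: ((((\f.(\g.(\h.((f h) (g h))))) (\b.(\c.b))) r) q)
  Redex: ((\f.(\g.(\h.((f h) (g h))))) (\b.(\c.b)))
Total redexes: 1

Answer: 1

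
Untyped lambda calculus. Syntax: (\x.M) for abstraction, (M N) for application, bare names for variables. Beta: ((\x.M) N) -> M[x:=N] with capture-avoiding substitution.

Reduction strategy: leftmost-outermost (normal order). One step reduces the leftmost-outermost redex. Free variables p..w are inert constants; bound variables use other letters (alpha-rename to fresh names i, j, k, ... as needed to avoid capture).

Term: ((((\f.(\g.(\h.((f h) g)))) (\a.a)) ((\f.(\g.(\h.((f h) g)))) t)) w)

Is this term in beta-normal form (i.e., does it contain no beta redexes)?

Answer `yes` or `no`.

Term: ((((\f.(\g.(\h.((f h) g)))) (\a.a)) ((\f.(\g.(\h.((f h) g)))) t)) w)
Found 2 beta redex(es).

Answer: no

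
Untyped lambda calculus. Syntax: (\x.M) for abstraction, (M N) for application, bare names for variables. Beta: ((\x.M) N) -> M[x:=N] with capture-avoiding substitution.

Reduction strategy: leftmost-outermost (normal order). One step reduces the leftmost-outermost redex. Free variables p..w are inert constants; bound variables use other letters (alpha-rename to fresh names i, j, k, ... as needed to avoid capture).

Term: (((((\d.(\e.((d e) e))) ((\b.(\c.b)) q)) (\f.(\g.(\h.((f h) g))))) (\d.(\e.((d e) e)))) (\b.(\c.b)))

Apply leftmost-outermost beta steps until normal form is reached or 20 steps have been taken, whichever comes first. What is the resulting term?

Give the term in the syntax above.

Answer: (((q (\f.(\g.(\h.((f h) g))))) (\d.(\e.((d e) e)))) (\b.(\c.b)))

Derivation:
Step 0: (((((\d.(\e.((d e) e))) ((\b.(\c.b)) q)) (\f.(\g.(\h.((f h) g))))) (\d.(\e.((d e) e)))) (\b.(\c.b)))
Step 1: ((((\e.((((\b.(\c.b)) q) e) e)) (\f.(\g.(\h.((f h) g))))) (\d.(\e.((d e) e)))) (\b.(\c.b)))
Step 2: ((((((\b.(\c.b)) q) (\f.(\g.(\h.((f h) g))))) (\f.(\g.(\h.((f h) g))))) (\d.(\e.((d e) e)))) (\b.(\c.b)))
Step 3: (((((\c.q) (\f.(\g.(\h.((f h) g))))) (\f.(\g.(\h.((f h) g))))) (\d.(\e.((d e) e)))) (\b.(\c.b)))
Step 4: (((q (\f.(\g.(\h.((f h) g))))) (\d.(\e.((d e) e)))) (\b.(\c.b)))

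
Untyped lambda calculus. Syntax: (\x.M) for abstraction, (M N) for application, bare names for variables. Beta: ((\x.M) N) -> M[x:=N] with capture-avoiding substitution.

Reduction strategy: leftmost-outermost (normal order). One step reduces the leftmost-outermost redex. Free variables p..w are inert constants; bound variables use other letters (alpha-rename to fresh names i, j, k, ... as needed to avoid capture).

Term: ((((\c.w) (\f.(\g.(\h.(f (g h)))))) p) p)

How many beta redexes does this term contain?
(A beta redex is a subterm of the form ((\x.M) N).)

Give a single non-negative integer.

Answer: 1

Derivation:
Term: ((((\c.w) (\f.(\g.(\h.(f (g h)))))) p) p)
  Redex: ((\c.w) (\f.(\g.(\h.(f (g h))))))
Total redexes: 1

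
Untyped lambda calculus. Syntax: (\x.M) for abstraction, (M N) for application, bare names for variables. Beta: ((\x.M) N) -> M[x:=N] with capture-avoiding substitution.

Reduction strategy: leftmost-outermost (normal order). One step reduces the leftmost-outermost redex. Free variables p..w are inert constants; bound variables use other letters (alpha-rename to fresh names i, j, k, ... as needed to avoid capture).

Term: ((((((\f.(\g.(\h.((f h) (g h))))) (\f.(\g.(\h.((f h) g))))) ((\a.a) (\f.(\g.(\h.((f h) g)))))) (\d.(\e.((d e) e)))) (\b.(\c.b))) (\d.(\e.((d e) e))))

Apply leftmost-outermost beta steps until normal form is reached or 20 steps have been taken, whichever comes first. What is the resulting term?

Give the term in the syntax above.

Step 0: ((((((\f.(\g.(\h.((f h) (g h))))) (\f.(\g.(\h.((f h) g))))) ((\a.a) (\f.(\g.(\h.((f h) g)))))) (\d.(\e.((d e) e)))) (\b.(\c.b))) (\d.(\e.((d e) e))))
Step 1: (((((\g.(\h.(((\f.(\g.(\h.((f h) g)))) h) (g h)))) ((\a.a) (\f.(\g.(\h.((f h) g)))))) (\d.(\e.((d e) e)))) (\b.(\c.b))) (\d.(\e.((d e) e))))
Step 2: ((((\h.(((\f.(\g.(\h.((f h) g)))) h) (((\a.a) (\f.(\g.(\h.((f h) g))))) h))) (\d.(\e.((d e) e)))) (\b.(\c.b))) (\d.(\e.((d e) e))))
Step 3: (((((\f.(\g.(\h.((f h) g)))) (\d.(\e.((d e) e)))) (((\a.a) (\f.(\g.(\h.((f h) g))))) (\d.(\e.((d e) e))))) (\b.(\c.b))) (\d.(\e.((d e) e))))
Step 4: ((((\g.(\h.(((\d.(\e.((d e) e))) h) g))) (((\a.a) (\f.(\g.(\h.((f h) g))))) (\d.(\e.((d e) e))))) (\b.(\c.b))) (\d.(\e.((d e) e))))
Step 5: (((\h.(((\d.(\e.((d e) e))) h) (((\a.a) (\f.(\g.(\h.((f h) g))))) (\d.(\e.((d e) e)))))) (\b.(\c.b))) (\d.(\e.((d e) e))))
Step 6: ((((\d.(\e.((d e) e))) (\b.(\c.b))) (((\a.a) (\f.(\g.(\h.((f h) g))))) (\d.(\e.((d e) e))))) (\d.(\e.((d e) e))))
Step 7: (((\e.(((\b.(\c.b)) e) e)) (((\a.a) (\f.(\g.(\h.((f h) g))))) (\d.(\e.((d e) e))))) (\d.(\e.((d e) e))))
Step 8: ((((\b.(\c.b)) (((\a.a) (\f.(\g.(\h.((f h) g))))) (\d.(\e.((d e) e))))) (((\a.a) (\f.(\g.(\h.((f h) g))))) (\d.(\e.((d e) e))))) (\d.(\e.((d e) e))))
Step 9: (((\c.(((\a.a) (\f.(\g.(\h.((f h) g))))) (\d.(\e.((d e) e))))) (((\a.a) (\f.(\g.(\h.((f h) g))))) (\d.(\e.((d e) e))))) (\d.(\e.((d e) e))))
Step 10: ((((\a.a) (\f.(\g.(\h.((f h) g))))) (\d.(\e.((d e) e)))) (\d.(\e.((d e) e))))
Step 11: (((\f.(\g.(\h.((f h) g)))) (\d.(\e.((d e) e)))) (\d.(\e.((d e) e))))
Step 12: ((\g.(\h.(((\d.(\e.((d e) e))) h) g))) (\d.(\e.((d e) e))))
Step 13: (\h.(((\d.(\e.((d e) e))) h) (\d.(\e.((d e) e)))))
Step 14: (\h.((\e.((h e) e)) (\d.(\e.((d e) e)))))
Step 15: (\h.((h (\d.(\e.((d e) e)))) (\d.(\e.((d e) e)))))

Answer: (\h.((h (\d.(\e.((d e) e)))) (\d.(\e.((d e) e)))))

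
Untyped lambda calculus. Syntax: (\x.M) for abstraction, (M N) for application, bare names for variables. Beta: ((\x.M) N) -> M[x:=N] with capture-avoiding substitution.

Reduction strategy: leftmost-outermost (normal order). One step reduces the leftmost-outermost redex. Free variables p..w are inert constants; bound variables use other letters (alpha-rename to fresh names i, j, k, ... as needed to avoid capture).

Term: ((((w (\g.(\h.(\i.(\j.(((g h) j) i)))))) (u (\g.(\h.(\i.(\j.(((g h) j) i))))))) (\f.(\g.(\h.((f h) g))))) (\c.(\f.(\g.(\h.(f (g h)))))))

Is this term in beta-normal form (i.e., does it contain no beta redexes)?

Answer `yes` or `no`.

Answer: yes

Derivation:
Term: ((((w (\g.(\h.(\i.(\j.(((g h) j) i)))))) (u (\g.(\h.(\i.(\j.(((g h) j) i))))))) (\f.(\g.(\h.((f h) g))))) (\c.(\f.(\g.(\h.(f (g h)))))))
No beta redexes found.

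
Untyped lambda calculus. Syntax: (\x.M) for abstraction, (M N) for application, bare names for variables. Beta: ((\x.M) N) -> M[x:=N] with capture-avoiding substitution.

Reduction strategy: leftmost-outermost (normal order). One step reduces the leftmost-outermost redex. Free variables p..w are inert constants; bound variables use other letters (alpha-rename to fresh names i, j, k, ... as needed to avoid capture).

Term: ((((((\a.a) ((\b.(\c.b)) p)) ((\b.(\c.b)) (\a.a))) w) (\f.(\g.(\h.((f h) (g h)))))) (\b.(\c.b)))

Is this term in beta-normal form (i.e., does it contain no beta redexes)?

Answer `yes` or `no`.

Term: ((((((\a.a) ((\b.(\c.b)) p)) ((\b.(\c.b)) (\a.a))) w) (\f.(\g.(\h.((f h) (g h)))))) (\b.(\c.b)))
Found 3 beta redex(es).

Answer: no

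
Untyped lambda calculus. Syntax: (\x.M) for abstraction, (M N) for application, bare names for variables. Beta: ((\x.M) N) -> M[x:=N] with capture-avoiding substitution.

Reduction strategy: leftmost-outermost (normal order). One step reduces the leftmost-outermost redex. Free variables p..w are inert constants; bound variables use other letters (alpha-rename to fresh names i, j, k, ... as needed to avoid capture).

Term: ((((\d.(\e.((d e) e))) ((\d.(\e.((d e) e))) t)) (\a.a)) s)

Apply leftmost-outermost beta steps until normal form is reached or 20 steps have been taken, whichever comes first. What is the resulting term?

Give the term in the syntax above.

Answer: ((((t (\a.a)) (\a.a)) (\a.a)) s)

Derivation:
Step 0: ((((\d.(\e.((d e) e))) ((\d.(\e.((d e) e))) t)) (\a.a)) s)
Step 1: (((\e.((((\d.(\e.((d e) e))) t) e) e)) (\a.a)) s)
Step 2: (((((\d.(\e.((d e) e))) t) (\a.a)) (\a.a)) s)
Step 3: ((((\e.((t e) e)) (\a.a)) (\a.a)) s)
Step 4: ((((t (\a.a)) (\a.a)) (\a.a)) s)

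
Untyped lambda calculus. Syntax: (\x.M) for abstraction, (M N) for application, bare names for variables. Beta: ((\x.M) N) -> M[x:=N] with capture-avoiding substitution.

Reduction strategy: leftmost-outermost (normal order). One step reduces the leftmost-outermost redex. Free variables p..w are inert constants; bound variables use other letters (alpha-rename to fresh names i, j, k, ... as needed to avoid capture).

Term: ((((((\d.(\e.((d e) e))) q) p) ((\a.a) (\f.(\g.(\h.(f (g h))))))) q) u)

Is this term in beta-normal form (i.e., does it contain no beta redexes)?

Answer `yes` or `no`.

Answer: no

Derivation:
Term: ((((((\d.(\e.((d e) e))) q) p) ((\a.a) (\f.(\g.(\h.(f (g h))))))) q) u)
Found 2 beta redex(es).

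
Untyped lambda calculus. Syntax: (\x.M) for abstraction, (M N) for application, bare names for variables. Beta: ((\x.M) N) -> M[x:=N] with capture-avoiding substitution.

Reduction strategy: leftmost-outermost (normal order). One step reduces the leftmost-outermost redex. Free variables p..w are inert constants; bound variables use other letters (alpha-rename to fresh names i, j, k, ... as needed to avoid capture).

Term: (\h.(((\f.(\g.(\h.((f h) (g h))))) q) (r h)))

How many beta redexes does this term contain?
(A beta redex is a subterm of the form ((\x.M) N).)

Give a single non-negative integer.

Term: (\h.(((\f.(\g.(\h.((f h) (g h))))) q) (r h)))
  Redex: ((\f.(\g.(\h.((f h) (g h))))) q)
Total redexes: 1

Answer: 1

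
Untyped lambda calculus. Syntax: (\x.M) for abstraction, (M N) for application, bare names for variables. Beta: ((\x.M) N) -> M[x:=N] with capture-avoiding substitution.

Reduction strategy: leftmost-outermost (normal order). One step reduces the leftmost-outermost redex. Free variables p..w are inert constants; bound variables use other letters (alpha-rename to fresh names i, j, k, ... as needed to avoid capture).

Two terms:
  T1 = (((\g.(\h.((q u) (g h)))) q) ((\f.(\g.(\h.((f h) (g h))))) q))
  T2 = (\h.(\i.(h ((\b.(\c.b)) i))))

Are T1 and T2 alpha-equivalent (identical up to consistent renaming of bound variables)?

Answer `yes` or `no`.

Answer: no

Derivation:
Term 1: (((\g.(\h.((q u) (g h)))) q) ((\f.(\g.(\h.((f h) (g h))))) q))
Term 2: (\h.(\i.(h ((\b.(\c.b)) i))))
Alpha-equivalence: compare structure up to binder renaming.
Result: False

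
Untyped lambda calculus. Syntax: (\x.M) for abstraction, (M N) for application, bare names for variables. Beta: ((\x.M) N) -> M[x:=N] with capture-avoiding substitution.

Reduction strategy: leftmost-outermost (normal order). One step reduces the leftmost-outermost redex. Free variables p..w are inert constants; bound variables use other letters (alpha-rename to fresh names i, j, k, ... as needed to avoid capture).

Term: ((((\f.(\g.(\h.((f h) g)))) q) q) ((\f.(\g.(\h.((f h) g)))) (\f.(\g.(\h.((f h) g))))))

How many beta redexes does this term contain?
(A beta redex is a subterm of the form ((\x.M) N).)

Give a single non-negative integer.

Term: ((((\f.(\g.(\h.((f h) g)))) q) q) ((\f.(\g.(\h.((f h) g)))) (\f.(\g.(\h.((f h) g))))))
  Redex: ((\f.(\g.(\h.((f h) g)))) q)
  Redex: ((\f.(\g.(\h.((f h) g)))) (\f.(\g.(\h.((f h) g)))))
Total redexes: 2

Answer: 2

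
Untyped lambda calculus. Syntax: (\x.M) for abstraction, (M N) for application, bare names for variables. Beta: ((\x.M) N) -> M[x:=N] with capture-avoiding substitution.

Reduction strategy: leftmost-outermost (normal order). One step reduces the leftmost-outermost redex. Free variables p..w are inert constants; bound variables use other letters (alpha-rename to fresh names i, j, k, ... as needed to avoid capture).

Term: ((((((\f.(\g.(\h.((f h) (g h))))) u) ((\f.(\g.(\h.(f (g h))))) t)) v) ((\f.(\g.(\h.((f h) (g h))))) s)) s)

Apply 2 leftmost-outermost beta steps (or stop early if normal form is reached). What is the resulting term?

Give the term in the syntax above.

Step 0: ((((((\f.(\g.(\h.((f h) (g h))))) u) ((\f.(\g.(\h.(f (g h))))) t)) v) ((\f.(\g.(\h.((f h) (g h))))) s)) s)
Step 1: (((((\g.(\h.((u h) (g h)))) ((\f.(\g.(\h.(f (g h))))) t)) v) ((\f.(\g.(\h.((f h) (g h))))) s)) s)
Step 2: ((((\h.((u h) (((\f.(\g.(\h.(f (g h))))) t) h))) v) ((\f.(\g.(\h.((f h) (g h))))) s)) s)

Answer: ((((\h.((u h) (((\f.(\g.(\h.(f (g h))))) t) h))) v) ((\f.(\g.(\h.((f h) (g h))))) s)) s)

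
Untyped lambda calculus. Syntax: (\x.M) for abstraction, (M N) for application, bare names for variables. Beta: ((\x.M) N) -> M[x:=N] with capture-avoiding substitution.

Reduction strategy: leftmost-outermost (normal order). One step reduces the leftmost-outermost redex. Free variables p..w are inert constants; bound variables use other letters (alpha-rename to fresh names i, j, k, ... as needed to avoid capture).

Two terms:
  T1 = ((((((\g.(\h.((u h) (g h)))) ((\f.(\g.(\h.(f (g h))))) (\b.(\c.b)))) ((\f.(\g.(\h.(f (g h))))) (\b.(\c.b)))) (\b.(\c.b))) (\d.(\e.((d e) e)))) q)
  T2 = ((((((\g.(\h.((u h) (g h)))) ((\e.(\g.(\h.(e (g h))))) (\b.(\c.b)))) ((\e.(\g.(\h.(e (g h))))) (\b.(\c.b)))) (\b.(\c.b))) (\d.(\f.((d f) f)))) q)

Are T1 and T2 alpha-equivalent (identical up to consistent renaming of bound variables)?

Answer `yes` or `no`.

Answer: yes

Derivation:
Term 1: ((((((\g.(\h.((u h) (g h)))) ((\f.(\g.(\h.(f (g h))))) (\b.(\c.b)))) ((\f.(\g.(\h.(f (g h))))) (\b.(\c.b)))) (\b.(\c.b))) (\d.(\e.((d e) e)))) q)
Term 2: ((((((\g.(\h.((u h) (g h)))) ((\e.(\g.(\h.(e (g h))))) (\b.(\c.b)))) ((\e.(\g.(\h.(e (g h))))) (\b.(\c.b)))) (\b.(\c.b))) (\d.(\f.((d f) f)))) q)
Alpha-equivalence: compare structure up to binder renaming.
Result: True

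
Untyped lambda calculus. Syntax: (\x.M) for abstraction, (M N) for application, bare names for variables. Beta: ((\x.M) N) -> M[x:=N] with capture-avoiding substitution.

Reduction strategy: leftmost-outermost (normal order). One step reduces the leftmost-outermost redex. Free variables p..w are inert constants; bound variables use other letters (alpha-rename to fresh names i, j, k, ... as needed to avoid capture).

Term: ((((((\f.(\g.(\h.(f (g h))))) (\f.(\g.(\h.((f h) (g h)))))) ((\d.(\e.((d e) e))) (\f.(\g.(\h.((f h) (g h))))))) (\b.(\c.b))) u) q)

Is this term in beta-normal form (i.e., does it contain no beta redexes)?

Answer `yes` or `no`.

Term: ((((((\f.(\g.(\h.(f (g h))))) (\f.(\g.(\h.((f h) (g h)))))) ((\d.(\e.((d e) e))) (\f.(\g.(\h.((f h) (g h))))))) (\b.(\c.b))) u) q)
Found 2 beta redex(es).

Answer: no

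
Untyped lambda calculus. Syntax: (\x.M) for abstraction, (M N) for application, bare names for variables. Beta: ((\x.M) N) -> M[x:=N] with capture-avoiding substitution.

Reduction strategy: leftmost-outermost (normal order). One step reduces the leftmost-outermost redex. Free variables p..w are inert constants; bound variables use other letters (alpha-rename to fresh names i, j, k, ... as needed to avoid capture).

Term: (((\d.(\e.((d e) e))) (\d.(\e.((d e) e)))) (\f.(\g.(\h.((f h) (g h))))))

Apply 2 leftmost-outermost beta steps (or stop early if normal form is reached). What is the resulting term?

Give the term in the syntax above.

Answer: (((\d.(\e.((d e) e))) (\f.(\g.(\h.((f h) (g h)))))) (\f.(\g.(\h.((f h) (g h))))))

Derivation:
Step 0: (((\d.(\e.((d e) e))) (\d.(\e.((d e) e)))) (\f.(\g.(\h.((f h) (g h))))))
Step 1: ((\e.(((\d.(\e.((d e) e))) e) e)) (\f.(\g.(\h.((f h) (g h))))))
Step 2: (((\d.(\e.((d e) e))) (\f.(\g.(\h.((f h) (g h)))))) (\f.(\g.(\h.((f h) (g h))))))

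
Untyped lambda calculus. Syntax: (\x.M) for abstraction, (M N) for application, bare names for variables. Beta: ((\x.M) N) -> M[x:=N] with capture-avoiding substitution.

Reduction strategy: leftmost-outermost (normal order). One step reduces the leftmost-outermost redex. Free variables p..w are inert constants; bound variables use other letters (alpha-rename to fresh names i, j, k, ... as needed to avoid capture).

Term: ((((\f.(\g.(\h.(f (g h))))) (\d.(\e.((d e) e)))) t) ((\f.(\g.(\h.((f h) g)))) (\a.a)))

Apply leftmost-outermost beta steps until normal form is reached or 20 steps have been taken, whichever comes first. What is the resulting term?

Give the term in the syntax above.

Answer: (\e.(((t (\g.(\h.(h g)))) e) e))

Derivation:
Step 0: ((((\f.(\g.(\h.(f (g h))))) (\d.(\e.((d e) e)))) t) ((\f.(\g.(\h.((f h) g)))) (\a.a)))
Step 1: (((\g.(\h.((\d.(\e.((d e) e))) (g h)))) t) ((\f.(\g.(\h.((f h) g)))) (\a.a)))
Step 2: ((\h.((\d.(\e.((d e) e))) (t h))) ((\f.(\g.(\h.((f h) g)))) (\a.a)))
Step 3: ((\d.(\e.((d e) e))) (t ((\f.(\g.(\h.((f h) g)))) (\a.a))))
Step 4: (\e.(((t ((\f.(\g.(\h.((f h) g)))) (\a.a))) e) e))
Step 5: (\e.(((t (\g.(\h.(((\a.a) h) g)))) e) e))
Step 6: (\e.(((t (\g.(\h.(h g)))) e) e))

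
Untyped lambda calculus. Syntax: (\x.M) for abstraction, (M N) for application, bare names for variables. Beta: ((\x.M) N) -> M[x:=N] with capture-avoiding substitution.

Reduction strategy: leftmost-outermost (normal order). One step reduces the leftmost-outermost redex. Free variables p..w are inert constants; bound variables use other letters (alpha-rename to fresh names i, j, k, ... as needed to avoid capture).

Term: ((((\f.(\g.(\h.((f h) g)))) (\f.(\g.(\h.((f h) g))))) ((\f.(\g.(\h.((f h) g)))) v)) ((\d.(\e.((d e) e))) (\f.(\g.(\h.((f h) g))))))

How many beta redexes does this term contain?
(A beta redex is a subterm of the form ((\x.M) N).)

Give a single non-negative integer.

Term: ((((\f.(\g.(\h.((f h) g)))) (\f.(\g.(\h.((f h) g))))) ((\f.(\g.(\h.((f h) g)))) v)) ((\d.(\e.((d e) e))) (\f.(\g.(\h.((f h) g))))))
  Redex: ((\f.(\g.(\h.((f h) g)))) (\f.(\g.(\h.((f h) g)))))
  Redex: ((\f.(\g.(\h.((f h) g)))) v)
  Redex: ((\d.(\e.((d e) e))) (\f.(\g.(\h.((f h) g)))))
Total redexes: 3

Answer: 3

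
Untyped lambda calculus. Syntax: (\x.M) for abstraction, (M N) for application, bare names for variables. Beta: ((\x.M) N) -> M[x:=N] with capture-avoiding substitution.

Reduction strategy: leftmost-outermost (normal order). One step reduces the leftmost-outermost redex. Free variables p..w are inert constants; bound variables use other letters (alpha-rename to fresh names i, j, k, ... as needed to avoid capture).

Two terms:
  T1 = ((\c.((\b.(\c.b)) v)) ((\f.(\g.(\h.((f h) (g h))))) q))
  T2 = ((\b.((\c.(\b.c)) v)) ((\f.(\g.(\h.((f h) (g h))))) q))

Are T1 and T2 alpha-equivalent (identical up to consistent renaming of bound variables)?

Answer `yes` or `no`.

Term 1: ((\c.((\b.(\c.b)) v)) ((\f.(\g.(\h.((f h) (g h))))) q))
Term 2: ((\b.((\c.(\b.c)) v)) ((\f.(\g.(\h.((f h) (g h))))) q))
Alpha-equivalence: compare structure up to binder renaming.
Result: True

Answer: yes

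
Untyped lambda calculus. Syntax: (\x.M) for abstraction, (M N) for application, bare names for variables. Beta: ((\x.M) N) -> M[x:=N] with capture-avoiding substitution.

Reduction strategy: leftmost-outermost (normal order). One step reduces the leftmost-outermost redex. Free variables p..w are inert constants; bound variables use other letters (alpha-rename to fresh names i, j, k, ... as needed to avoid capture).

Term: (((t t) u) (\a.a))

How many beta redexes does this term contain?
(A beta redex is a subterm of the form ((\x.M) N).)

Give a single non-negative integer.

Answer: 0

Derivation:
Term: (((t t) u) (\a.a))
  (no redexes)
Total redexes: 0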